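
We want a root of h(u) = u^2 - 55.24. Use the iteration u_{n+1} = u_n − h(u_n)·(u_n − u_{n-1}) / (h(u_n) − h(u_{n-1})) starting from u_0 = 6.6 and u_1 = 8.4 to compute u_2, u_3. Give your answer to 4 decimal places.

h(6.6) = -11.680000, h(8.4) = 15.320000
u_2 = 8.400000 − 15.320000·(8.400000 − 6.600000) / (15.320000 − (-11.680000)) = 8.400000 − (27.576000)/(27.000000) = 7.378667
h(7.378667) = -0.795278
u_3 = 7.378667 − (-0.795278)·(7.378667 − 8.400000) / (-0.795278 − 15.320000) = 7.378667 − (0.812244)/(-16.115278) = 7.429069

7.3787, 7.4291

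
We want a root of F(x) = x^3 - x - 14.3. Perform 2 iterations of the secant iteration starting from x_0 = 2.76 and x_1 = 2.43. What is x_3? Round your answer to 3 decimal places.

2.565

F(2.76) = 3.96458, F(2.43) = -2.38109
x_2 = 2.43000 − (-2.38109)·(2.43000 − 2.76000) / (-2.38109 − 3.96458) = 2.43000 − (0.78576)/(-6.34567) = 2.55383
F(2.55383) = -0.19770
x_3 = 2.55383 − (-0.19770)·(2.55383 − 2.43000) / (-0.19770 − (-2.38109)) = 2.55383 − (-0.02448)/(2.18340) = 2.56504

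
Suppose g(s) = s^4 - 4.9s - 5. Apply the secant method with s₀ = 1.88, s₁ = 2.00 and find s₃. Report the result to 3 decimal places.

1.954

g(1.88) = -1.72002, g(2.00) = 1.20000
s₂ = 2.00000 − 1.20000·(2.00000 − 1.88000) / (1.20000 − (-1.72002)) = 2.00000 − (0.14400)/(2.92002) = 1.95069
g(1.95069) = -0.07902
s₃ = 1.95069 − (-0.07902)·(1.95069 − 2.00000) / (-0.07902 − 1.20000) = 1.95069 − (0.00390)/(-1.27902) = 1.95373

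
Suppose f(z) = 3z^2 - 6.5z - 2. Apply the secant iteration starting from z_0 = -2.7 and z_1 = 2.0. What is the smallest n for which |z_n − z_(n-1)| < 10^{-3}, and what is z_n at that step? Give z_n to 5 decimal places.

f(-2.7) = 37.4200000, f(2.0) = -3.0000000
z_2 = 2.0000000 − (-3.0000000)·(4.7000000)/(-40.4200000) = 1.6511628;  |Δ| = 0.3488372
f(1.6511628) = -4.5535425
z_3 = 1.6511628 − (-4.5535425)·(-0.3488372)/(-1.5535425) = 2.6736292;  |Δ| = 1.0224665
f(2.6736292) = 2.0662899
z_4 = 2.6736292 − 2.0662899·(1.0224665)/(6.6198324) = 2.3544804;  |Δ| = 0.3191489
f(2.3544804) = -0.6733891
z_5 = 2.3544804 − (-0.6733891)·(-0.3191489)/(-2.7396790) = 2.4329244;  |Δ| = 0.0784440
f(2.4329244) = -0.0566456
z_6 = 2.4329244 − (-0.0566456)·(0.0784440)/(0.6167435) = 2.4401291;  |Δ| = 0.0072048
f(2.4401291) = 0.0018512
z_7 = 2.4401291 − 0.0018512·(0.0072048)/(0.0584968) = 2.4399011;  |Δ| = 0.0002280
|z_7 − z_6| = 0.0002280 < 10^{-3}

n = 7, z_n = 2.43990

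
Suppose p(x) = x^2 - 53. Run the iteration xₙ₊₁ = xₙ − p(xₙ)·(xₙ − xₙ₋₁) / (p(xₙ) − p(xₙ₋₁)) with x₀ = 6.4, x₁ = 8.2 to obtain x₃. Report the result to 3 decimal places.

7.277

p(6.4) = -12.04000, p(8.2) = 14.24000
x₂ = 8.20000 − 14.24000·(8.20000 − 6.40000) / (14.24000 − (-12.04000)) = 8.20000 − (25.63200)/(26.28000) = 7.22466
p(7.22466) = -0.80432
x₃ = 7.22466 − (-0.80432)·(7.22466 − 8.20000) / (-0.80432 − 14.24000) = 7.22466 − (0.78449)/(-15.04432) = 7.27680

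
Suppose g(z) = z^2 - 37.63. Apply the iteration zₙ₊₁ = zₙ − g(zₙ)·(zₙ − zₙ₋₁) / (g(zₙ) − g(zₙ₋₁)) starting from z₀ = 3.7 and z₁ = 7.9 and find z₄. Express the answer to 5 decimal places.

6.13583

g(3.7) = -23.9400000, g(7.9) = 24.7800000
z₂ = 7.9000000 − 24.7800000·(7.9000000 − 3.7000000) / (24.7800000 − (-23.9400000)) = 7.9000000 − (104.0760000)/(48.7200000) = 5.7637931
g(5.7637931) = -4.4086891
z₃ = 5.7637931 − (-4.4086891)·(5.7637931 − 7.9000000) / (-4.4086891 − 24.7800000) = 5.7637931 − (9.4178720)/(-29.1886891) = 6.0864479
g(6.0864479) = -0.5851514
z₄ = 6.0864479 − (-0.5851514)·(6.0864479 − 5.7637931) / (-0.5851514 − (-4.4086891)) = 6.0864479 − (-0.1888019)/(3.8235377) = 6.1358268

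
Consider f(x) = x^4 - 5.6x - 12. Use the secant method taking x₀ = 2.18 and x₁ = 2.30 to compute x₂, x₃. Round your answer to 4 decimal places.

f(2.18) = -1.622694, f(2.30) = 3.104100
x₂ = 2.300000 − 3.104100·(2.300000 − 2.180000) / (3.104100 − (-1.622694)) = 2.300000 − (0.372492)/(4.726794) = 2.221196
f(2.221196) = -0.097201
x₃ = 2.221196 − (-0.097201)·(2.221196 − 2.300000) / (-0.097201 − 3.104100) = 2.221196 − (0.007660)/(-3.201301) = 2.223588

2.2212, 2.2236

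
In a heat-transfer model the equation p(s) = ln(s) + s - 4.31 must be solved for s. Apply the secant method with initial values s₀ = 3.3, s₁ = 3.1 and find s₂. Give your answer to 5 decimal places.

3.15988

p(3.3) = 0.1839225, p(3.1) = -0.0785979
s₂ = 3.1000000 − (-0.0785979)·(3.1000000 − 3.3000000) / (-0.0785979 − 0.1839225) = 3.1000000 − (0.0157196)/(-0.2625204) = 3.1598795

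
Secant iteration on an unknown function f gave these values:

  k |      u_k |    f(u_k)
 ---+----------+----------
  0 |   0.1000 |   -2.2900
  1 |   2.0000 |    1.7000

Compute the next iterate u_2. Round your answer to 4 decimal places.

1.1905

u_2 = 2.0000 − 1.7000·(2.0000 − 0.1000) / (1.7000 − (-2.2900))
   = 2.0000 − (3.230000)/(3.990000) = 1.190476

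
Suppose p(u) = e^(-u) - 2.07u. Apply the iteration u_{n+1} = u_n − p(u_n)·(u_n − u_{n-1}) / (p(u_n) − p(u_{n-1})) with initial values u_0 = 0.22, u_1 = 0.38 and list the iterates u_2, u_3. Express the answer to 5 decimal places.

p(0.22) = 0.3471188, p(0.38) = -0.1027386
u_2 = 0.3800000 − (-0.1027386)·(0.3800000 − 0.2200000) / (-0.1027386 − 0.3471188) = 0.3800000 − (-0.0164382)/(-0.4498574) = 0.3434591
p(0.3434591) = -0.0016480
u_3 = 0.3434591 − (-0.0016480)·(0.3434591 − 0.3800000) / (-0.0016480 − (-0.1027386)) = 0.3434591 − (0.0000602)/(0.1010906) = 0.3428635

0.34346, 0.34286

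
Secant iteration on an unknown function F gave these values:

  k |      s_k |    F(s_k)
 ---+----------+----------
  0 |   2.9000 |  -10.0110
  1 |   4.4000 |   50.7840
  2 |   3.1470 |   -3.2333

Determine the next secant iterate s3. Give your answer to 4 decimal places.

3.2220

s3 = 3.1470 − (-3.2333)·(3.1470 − 4.4000) / (-3.2333 − 50.7840)
   = 3.1470 − (4.051325)/(-54.017300) = 3.222001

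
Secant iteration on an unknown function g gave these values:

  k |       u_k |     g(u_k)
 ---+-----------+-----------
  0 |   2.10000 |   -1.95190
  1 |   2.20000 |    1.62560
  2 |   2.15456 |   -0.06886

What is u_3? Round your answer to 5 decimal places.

2.15641

u_3 = 2.15456 − (-0.06886)·(2.15456 − 2.20000) / (-0.06886 − 1.62560)
   = 2.15456 − (0.0031290)/(-1.6944600) = 2.1564066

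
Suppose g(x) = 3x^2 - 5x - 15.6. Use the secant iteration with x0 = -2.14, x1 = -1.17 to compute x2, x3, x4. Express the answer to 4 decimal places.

-1.5480, -1.5990, -1.5945

g(-2.14) = 8.838800, g(-1.17) = -5.643300
x2 = -1.170000 − (-5.643300)·(-1.170000 − (-2.140000)) / (-5.643300 − 8.838800) = -1.170000 − (-5.474001)/(-14.482100) = -1.547984
g(-1.547984) = -0.671318
x3 = -1.547984 − (-0.671318)·(-1.547984 − (-1.170000)) / (-0.671318 − (-5.643300)) = -1.547984 − (0.253747)/(4.971982) = -1.599019
g(-1.599019) = 0.065686
x4 = -1.599019 − 0.065686·(-1.599019 − (-1.547984)) / (0.065686 − (-0.671318)) = -1.599019 − (-0.003352)/(0.737003) = -1.594471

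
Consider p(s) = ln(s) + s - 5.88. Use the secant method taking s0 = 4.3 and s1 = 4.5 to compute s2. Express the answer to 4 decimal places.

4.3989

p(4.3) = -0.121385, p(4.5) = 0.124077
s2 = 4.500000 − 0.124077·(4.500000 − 4.300000) / (0.124077 − (-0.121385)) = 4.500000 − (0.024815)/(0.245462) = 4.398903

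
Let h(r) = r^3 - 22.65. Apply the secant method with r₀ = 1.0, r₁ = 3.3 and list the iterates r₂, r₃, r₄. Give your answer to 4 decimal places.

h(1.0) = -21.650000, h(3.3) = 13.287000
r₂ = 3.300000 − 13.287000·(3.300000 − 1.000000) / (13.287000 − (-21.650000)) = 3.300000 − (30.560100)/(34.937000) = 2.425280
h(2.425280) = -8.384548
r₃ = 2.425280 − (-8.384548)·(2.425280 − 3.300000) / (-8.384548 − 13.287000) = 2.425280 − (7.334133)/(-21.671548) = 2.763702
h(2.763702) = -1.540709
r₄ = 2.763702 − (-1.540709)·(2.763702 − 2.425280) / (-1.540709 − (-8.384548)) = 2.763702 − (-0.521410)/(6.843839) = 2.839889

2.4253, 2.7637, 2.8399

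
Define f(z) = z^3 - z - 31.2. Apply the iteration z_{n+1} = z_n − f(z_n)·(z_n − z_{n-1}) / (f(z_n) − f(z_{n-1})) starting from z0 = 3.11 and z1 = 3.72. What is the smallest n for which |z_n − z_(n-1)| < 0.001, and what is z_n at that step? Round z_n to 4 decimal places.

f(3.11) = -4.229769, f(3.72) = 16.558848
z2 = 3.720000 − 16.558848·(0.610000)/(20.788617) = 3.234114;  |Δ| = 0.485886
f(3.234114) = -0.606919
z3 = 3.234114 − (-0.606919)·(-0.485886)/(-17.165767) = 3.251293;  |Δ| = 0.017179
f(3.251293) = -0.082174
z4 = 3.251293 − (-0.082174)·(0.017179)/(0.524745) = 3.253983;  |Δ| = 0.002690
f(3.253983) = 0.000521
z5 = 3.253983 − 0.000521·(0.002690)/(0.082694) = 3.253966;  |Δ| = 0.000017
|z5 − z4| = 0.000017 < 0.001

n = 5, z_n = 3.2540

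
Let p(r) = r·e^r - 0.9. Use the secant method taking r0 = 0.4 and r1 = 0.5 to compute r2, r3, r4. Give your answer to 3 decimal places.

0.533, 0.530, 0.530

p(0.4) = -0.30327, p(0.5) = -0.07564
r2 = 0.50000 − (-0.07564)·(0.50000 − 0.40000) / (-0.07564 − (-0.30327)) = 0.50000 − (-0.00756)/(0.22763) = 0.53323
p(0.53323) = 0.00885
r3 = 0.53323 − 0.00885·(0.53323 − 0.50000) / (0.00885 − (-0.07564)) = 0.53323 − (0.00029)/(0.08449) = 0.52975
p(0.52975) = -0.00022
r4 = 0.52975 − (-0.00022)·(0.52975 − 0.53323) / (-0.00022 − 0.00885) = 0.52975 − (0.00000)/(-0.00907) = 0.52983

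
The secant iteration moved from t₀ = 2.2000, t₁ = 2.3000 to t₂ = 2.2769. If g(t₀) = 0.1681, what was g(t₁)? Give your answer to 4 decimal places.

The secant line through (2.2000, 0.1681) and (2.3000, g(t₁)) crosses zero at t₂ = 2.2769.
So (2.2000, 0.1681), (2.3000, g(t₁)), (2.2769, 0) are collinear:
g(t₁) = 0.1681 · (2.3000 − 2.2769) / (2.2000 − 2.2769) = 0.1681 · (0.023100)/(-0.076900) = -0.050496

-0.0505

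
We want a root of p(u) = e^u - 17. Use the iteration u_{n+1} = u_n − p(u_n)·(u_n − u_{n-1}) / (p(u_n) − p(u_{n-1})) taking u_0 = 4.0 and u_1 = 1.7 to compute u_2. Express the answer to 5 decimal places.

p(4.0) = 37.5981500, p(1.7) = -11.5260526
u_2 = 1.7000000 − (-11.5260526)·(1.7000000 − 4.0000000) / (-11.5260526 − 37.5981500) = 1.7000000 − (26.5099210)/(-49.1242026) = 2.2396509

2.23965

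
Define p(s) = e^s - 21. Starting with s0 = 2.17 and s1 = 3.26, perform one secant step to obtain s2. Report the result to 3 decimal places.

2.942

p(2.17) = -12.24172, p(3.26) = 5.04954
s2 = 3.26000 − 5.04954·(3.26000 − 2.17000) / (5.04954 − (-12.24172)) = 3.26000 − (5.50400)/(17.29125) = 2.94169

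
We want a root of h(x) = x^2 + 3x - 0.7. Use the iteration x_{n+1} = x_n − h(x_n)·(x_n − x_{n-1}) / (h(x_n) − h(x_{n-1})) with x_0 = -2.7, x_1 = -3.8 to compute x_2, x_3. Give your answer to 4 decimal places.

h(-2.7) = -1.510000, h(-3.8) = 2.340000
x_2 = -3.800000 − 2.340000·(-3.800000 − (-2.700000)) / (2.340000 − (-1.510000)) = -3.800000 − (-2.574000)/(3.850000) = -3.131429
h(-3.131429) = -0.288441
x_3 = -3.131429 − (-0.288441)·(-3.131429 − (-3.800000)) / (-0.288441 − 2.340000) = -3.131429 − (-0.192843)/(-2.628441) = -3.204797

-3.1314, -3.2048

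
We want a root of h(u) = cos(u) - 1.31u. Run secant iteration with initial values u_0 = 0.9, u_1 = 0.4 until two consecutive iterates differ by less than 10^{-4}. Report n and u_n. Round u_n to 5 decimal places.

n = 5, u_n = 0.62089

h(0.9) = -0.5573900, h(0.4) = 0.3970610
u_2 = 0.4000000 − 0.3970610·(-0.5000000)/(0.9544510) = 0.6080049;  |Δ| = 0.2080049
h(0.6080049) = 0.0243029
u_3 = 0.6080049 − 0.0243029·(0.2080049)/(-0.3727581) = 0.6215663;  |Δ| = 0.0135614
h(0.6215663) = -0.0012845
u_4 = 0.6215663 − (-0.0012845)·(0.0135614)/(-0.0255873) = 0.6208855;  |Δ| = 0.0006808
h(0.6208855) = 0.0000036
u_5 = 0.6208855 − 0.0000036·(-0.0006808)/(0.0012880) = 0.6208874;  |Δ| = 0.0000019
|u_5 − u_4| = 0.0000019 < 10^{-4}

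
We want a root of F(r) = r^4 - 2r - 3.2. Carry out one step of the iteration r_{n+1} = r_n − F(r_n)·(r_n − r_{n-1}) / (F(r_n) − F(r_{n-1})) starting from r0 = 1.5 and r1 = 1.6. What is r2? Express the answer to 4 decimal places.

F(1.5) = -1.137500, F(1.6) = 0.153600
r2 = 1.600000 − 0.153600·(1.600000 − 1.500000) / (0.153600 − (-1.137500)) = 1.600000 − (0.015360)/(1.291100) = 1.588103

1.5881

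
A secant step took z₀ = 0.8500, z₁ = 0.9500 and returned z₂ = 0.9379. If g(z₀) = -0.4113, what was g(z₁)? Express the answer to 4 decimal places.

The secant line through (0.8500, -0.4113) and (0.9500, g(z₁)) crosses zero at z₂ = 0.9379.
So (0.8500, -0.4113), (0.9500, g(z₁)), (0.9379, 0) are collinear:
g(z₁) = -0.4113 · (0.9500 − 0.9379) / (0.8500 − 0.9379) = -0.4113 · (0.012100)/(-0.087900) = 0.056618

0.0566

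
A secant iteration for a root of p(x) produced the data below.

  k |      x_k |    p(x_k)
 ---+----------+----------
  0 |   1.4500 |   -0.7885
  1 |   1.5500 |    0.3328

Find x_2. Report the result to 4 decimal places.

1.5203

x_2 = 1.5500 − 0.3328·(1.5500 − 1.4500) / (0.3328 − (-0.7885))
   = 1.5500 − (0.033280)/(1.121300) = 1.520320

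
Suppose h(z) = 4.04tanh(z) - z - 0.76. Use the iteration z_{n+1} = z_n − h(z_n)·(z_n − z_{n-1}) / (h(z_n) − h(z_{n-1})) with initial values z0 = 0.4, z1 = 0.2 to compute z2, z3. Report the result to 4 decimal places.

0.2605, 0.2574

h(0.4) = 0.374994, h(0.2) = -0.162604
z2 = 0.200000 − (-0.162604)·(0.200000 − 0.400000) / (-0.162604 − 0.374994) = 0.200000 − (0.032521)/(-0.537598) = 0.260493
h(0.260493) = 0.008723
z3 = 0.260493 − 0.008723·(0.260493 − 0.200000) / (0.008723 − (-0.162604)) = 0.260493 − (0.000528)/(0.171327) = 0.257413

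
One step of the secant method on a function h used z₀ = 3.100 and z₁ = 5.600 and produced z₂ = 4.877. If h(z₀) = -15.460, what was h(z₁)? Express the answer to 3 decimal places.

The secant line through (3.100, -15.460) and (5.600, h(z₁)) crosses zero at z₂ = 4.877.
So (3.100, -15.460), (5.600, h(z₁)), (4.877, 0) are collinear:
h(z₁) = -15.460 · (5.600 − 4.877) / (3.100 − 4.877) = -15.460 · (0.72300)/(-1.77700) = 6.29014

6.290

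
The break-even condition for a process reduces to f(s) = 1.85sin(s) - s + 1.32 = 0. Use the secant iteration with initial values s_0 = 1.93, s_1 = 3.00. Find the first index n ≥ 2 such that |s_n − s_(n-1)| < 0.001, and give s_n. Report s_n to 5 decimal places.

n = 5, s_n = 2.47046

f(1.93) = 1.1219275, f(3.00) = -1.4189280
s_2 = 3.0000000 − (-1.4189280)·(1.0700000)/(-2.5408555) = 2.4024639;  |Δ| = 0.5975361
f(2.4024639) = 0.1637780
s_3 = 2.4024639 − 0.1637780·(-0.5975361)/(1.5827060) = 2.4642968;  |Δ| = 0.0618329
f(2.4642968) = 0.0150762
s_4 = 2.4642968 − 0.0150762·(0.0618329)/(-0.1487019) = 2.4705657;  |Δ| = 0.0062689
f(2.4705657) = -0.0002531
s_5 = 2.4705657 − (-0.0002531)·(0.0062689)/(-0.0153293) = 2.4704622;  |Δ| = 0.0001035
|s_5 − s_4| = 0.0001035 < 0.001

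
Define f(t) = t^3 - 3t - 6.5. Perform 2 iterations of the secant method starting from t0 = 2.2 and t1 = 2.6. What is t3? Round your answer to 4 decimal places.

2.3893

f(2.2) = -2.452000, f(2.6) = 3.276000
t2 = 2.600000 − 3.276000·(2.600000 − 2.200000) / (3.276000 − (-2.452000)) = 2.600000 − (1.310400)/(5.728000) = 2.371229
f(2.371229) = -0.280913
t3 = 2.371229 − (-0.280913)·(2.371229 − 2.600000) / (-0.280913 − 3.276000) = 2.371229 − (0.064265)/(-3.556913) = 2.389297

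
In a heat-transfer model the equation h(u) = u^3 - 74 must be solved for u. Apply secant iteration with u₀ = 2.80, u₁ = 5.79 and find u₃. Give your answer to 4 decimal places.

4.0415

h(2.80) = -52.048000, h(5.79) = 120.104539
u₂ = 5.790000 − 120.104539·(5.790000 − 2.800000) / (120.104539 − (-52.048000)) = 5.790000 − (359.112572)/(172.152539) = 3.703986
h(3.703986) = -23.183110
u₃ = 3.703986 − (-23.183110)·(3.703986 − 5.790000) / (-23.183110 − 120.104539) = 3.703986 − (48.360288)/(-143.287649) = 4.041491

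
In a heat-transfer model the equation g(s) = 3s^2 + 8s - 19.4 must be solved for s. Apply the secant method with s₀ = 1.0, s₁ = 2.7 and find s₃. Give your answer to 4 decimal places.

g(1.0) = -8.400000, g(2.7) = 24.070000
s₂ = 2.700000 − 24.070000·(2.700000 − 1.000000) / (24.070000 − (-8.400000)) = 2.700000 − (40.919000)/(32.470000) = 1.439791
g(1.439791) = -1.662685
s₃ = 1.439791 − (-1.662685)·(1.439791 − 2.700000) / (-1.662685 − 24.070000) = 1.439791 − (2.095331)/(-25.732685) = 1.521217

1.5212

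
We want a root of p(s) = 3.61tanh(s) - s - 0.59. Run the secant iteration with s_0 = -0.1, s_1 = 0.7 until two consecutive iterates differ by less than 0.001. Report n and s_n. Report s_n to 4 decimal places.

n = 5, s_n = 0.2317

p(-0.1) = -0.849801, p(0.7) = 0.891768
s_2 = 0.700000 − 0.891768·(0.800000)/(1.741569) = 0.290361;  |Δ| = 0.409639
p(0.290361) = 0.139346
s_3 = 0.290361 − 0.139346·(-0.409639)/(-0.752422) = 0.214498;  |Δ| = 0.075864
p(0.214498) = -0.041822
s_4 = 0.214498 − (-0.041822)·(-0.075864)/(-0.181168) = 0.232011;  |Δ| = 0.017513
p(0.232011) = 0.000836
s_5 = 0.232011 − 0.000836·(0.017513)/(0.042658) = 0.231667;  |Δ| = 0.000343
|s_5 − s_4| = 0.000343 < 0.001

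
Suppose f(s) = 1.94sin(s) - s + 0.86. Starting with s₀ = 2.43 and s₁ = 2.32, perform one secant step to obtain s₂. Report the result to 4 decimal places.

2.3035

f(2.43) = -0.303101, f(2.32) = -0.039471
s₂ = 2.320000 − (-0.039471)·(2.320000 − 2.430000) / (-0.039471 − (-0.303101)) = 2.320000 − (0.004342)/(0.263630) = 2.303531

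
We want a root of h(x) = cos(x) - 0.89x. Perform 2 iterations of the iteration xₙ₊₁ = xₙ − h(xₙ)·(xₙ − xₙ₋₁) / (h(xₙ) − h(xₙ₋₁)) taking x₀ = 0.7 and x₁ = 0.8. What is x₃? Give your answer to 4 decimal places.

h(0.7) = 0.141842, h(0.8) = -0.015293
x₂ = 0.800000 − (-0.015293)·(0.800000 − 0.700000) / (-0.015293 − 0.141842) = 0.800000 − (-0.001529)/(-0.157135) = 0.790267
h(0.790267) = 0.000317
x₃ = 0.790267 − 0.000317·(0.790267 − 0.800000) / (0.000317 − (-0.015293)) = 0.790267 − (-0.000003)/(0.015611) = 0.790465

0.7905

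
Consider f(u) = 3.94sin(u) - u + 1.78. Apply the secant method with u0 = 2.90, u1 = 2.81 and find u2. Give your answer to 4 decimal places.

2.8629

f(2.90) = -0.177358, f(2.81) = 0.252664
u2 = 2.810000 − 0.252664·(2.810000 − 2.900000) / (0.252664 − (-0.177358)) = 2.810000 − (-0.022740)/(0.430022) = 2.862881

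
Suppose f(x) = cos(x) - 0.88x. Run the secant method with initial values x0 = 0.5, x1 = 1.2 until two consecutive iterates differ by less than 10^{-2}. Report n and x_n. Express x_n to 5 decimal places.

f(0.5) = 0.4375826, f(1.2) = -0.6936422
x2 = 1.2000000 − (-0.6936422)·(0.7000000)/(-1.1312248) = 0.7707754;  |Δ| = 0.4292246
f(0.7707754) = 0.0390884
x3 = 0.7707754 − 0.0390884·(-0.4292246)/(0.7327306) = 0.7936729;  |Δ| = 0.0228975
f(0.7936729) = 0.0027994
x4 = 0.7936729 − 0.0027994·(0.0228975)/(-0.0362890) = 0.7954392;  |Δ| = 0.0017664
|x4 − x3| = 0.0017664 < 10^{-2}

n = 4, x_n = 0.79544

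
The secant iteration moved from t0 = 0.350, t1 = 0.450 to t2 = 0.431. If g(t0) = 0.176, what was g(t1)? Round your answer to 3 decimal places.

-0.041

The secant line through (0.350, 0.176) and (0.450, g(t1)) crosses zero at t2 = 0.431.
So (0.350, 0.176), (0.450, g(t1)), (0.431, 0) are collinear:
g(t1) = 0.176 · (0.450 − 0.431) / (0.350 − 0.431) = 0.176 · (0.01900)/(-0.08100) = -0.04128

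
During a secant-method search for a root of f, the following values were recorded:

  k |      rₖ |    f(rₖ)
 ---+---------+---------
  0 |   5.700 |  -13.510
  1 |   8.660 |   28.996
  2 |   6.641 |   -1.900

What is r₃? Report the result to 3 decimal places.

6.765

r₃ = 6.641 − (-1.900)·(6.641 − 8.660) / (-1.900 − 28.996)
   = 6.641 − (3.83610)/(-30.89600) = 6.76516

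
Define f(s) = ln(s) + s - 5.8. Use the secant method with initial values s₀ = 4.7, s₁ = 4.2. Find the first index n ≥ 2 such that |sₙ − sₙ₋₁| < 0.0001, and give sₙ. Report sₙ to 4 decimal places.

f(4.7) = 0.447563, f(4.2) = -0.164915
s₂ = 4.200000 − (-0.164915)·(-0.500000)/(-0.612478) = 4.334630;  |Δ| = 0.134630
f(4.334630) = 0.001266
s₃ = 4.334630 − 0.001266·(0.134630)/(0.166181) = 4.333604;  |Δ| = 0.001026
f(4.333604) = 0.000004
s₄ = 4.333604 − 0.000004·(-0.001026)/(-0.001262) = 4.333601;  |Δ| = 0.000003
|s₄ − s₃| = 0.000003 < 0.0001

n = 4, sₙ = 4.3336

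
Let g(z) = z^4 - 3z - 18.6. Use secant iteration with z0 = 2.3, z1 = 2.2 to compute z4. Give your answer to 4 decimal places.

2.2434

g(2.3) = 2.484100, g(2.2) = -1.774400
z2 = 2.200000 − (-1.774400)·(2.200000 − 2.300000) / (-1.774400 − 2.484100) = 2.200000 − (0.177440)/(-4.258500) = 2.241667
g(2.241667) = -0.073652
z3 = 2.241667 − (-0.073652)·(2.241667 − 2.200000) / (-0.073652 − (-1.774400)) = 2.241667 − (-0.003069)/(1.700748) = 2.243472
g(2.243472) = 0.002337
z4 = 2.243472 − 0.002337·(2.243472 − 2.241667) / (0.002337 − (-0.073652)) = 2.243472 − (0.000004)/(0.075990) = 2.243416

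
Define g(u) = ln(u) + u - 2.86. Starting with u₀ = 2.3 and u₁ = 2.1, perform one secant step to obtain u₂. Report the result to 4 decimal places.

2.1124

g(2.3) = 0.272909, g(2.1) = -0.018063
u₂ = 2.100000 − (-0.018063)·(2.100000 − 2.300000) / (-0.018063 − 0.272909) = 2.100000 − (0.003613)/(-0.290972) = 2.112415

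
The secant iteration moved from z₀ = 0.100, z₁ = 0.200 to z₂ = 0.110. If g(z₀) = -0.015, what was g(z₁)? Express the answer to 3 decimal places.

0.135

The secant line through (0.100, -0.015) and (0.200, g(z₁)) crosses zero at z₂ = 0.110.
So (0.100, -0.015), (0.200, g(z₁)), (0.110, 0) are collinear:
g(z₁) = -0.015 · (0.200 − 0.110) / (0.100 − 0.110) = -0.015 · (0.09000)/(-0.01000) = 0.13500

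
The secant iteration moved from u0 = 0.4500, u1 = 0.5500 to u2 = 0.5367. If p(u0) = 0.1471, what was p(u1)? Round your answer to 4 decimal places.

-0.0226

The secant line through (0.4500, 0.1471) and (0.5500, p(u1)) crosses zero at u2 = 0.5367.
So (0.4500, 0.1471), (0.5500, p(u1)), (0.5367, 0) are collinear:
p(u1) = 0.1471 · (0.5500 − 0.5367) / (0.4500 − 0.5367) = 0.1471 · (0.013300)/(-0.086700) = -0.022566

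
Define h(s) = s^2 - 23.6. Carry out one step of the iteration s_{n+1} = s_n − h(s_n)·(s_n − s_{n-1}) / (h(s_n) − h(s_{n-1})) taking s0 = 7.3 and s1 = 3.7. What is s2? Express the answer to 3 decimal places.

h(7.3) = 29.69000, h(3.7) = -9.91000
s2 = 3.70000 − (-9.91000)·(3.70000 − 7.30000) / (-9.91000 − 29.69000) = 3.70000 − (35.67600)/(-39.60000) = 4.60091

4.601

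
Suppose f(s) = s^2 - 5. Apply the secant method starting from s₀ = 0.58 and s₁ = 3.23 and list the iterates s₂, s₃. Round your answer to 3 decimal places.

1.804, 2.151

f(0.58) = -4.66360, f(3.23) = 5.43290
s₂ = 3.23000 − 5.43290·(3.23000 − 0.58000) / (5.43290 − (-4.66360)) = 3.23000 − (14.39719)/(10.09650) = 1.80404
f(1.80404) = -1.74543
s₃ = 1.80404 − (-1.74543)·(1.80404 − 3.23000) / (-1.74543 − 5.43290) = 1.80404 − (2.48891)/(-7.17833) = 2.15077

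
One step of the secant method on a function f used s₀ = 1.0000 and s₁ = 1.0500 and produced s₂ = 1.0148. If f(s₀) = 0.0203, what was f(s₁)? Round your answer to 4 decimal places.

The secant line through (1.0000, 0.0203) and (1.0500, f(s₁)) crosses zero at s₂ = 1.0148.
So (1.0000, 0.0203), (1.0500, f(s₁)), (1.0148, 0) are collinear:
f(s₁) = 0.0203 · (1.0500 − 1.0148) / (1.0000 − 1.0148) = 0.0203 · (0.035200)/(-0.014800) = -0.048281

-0.0483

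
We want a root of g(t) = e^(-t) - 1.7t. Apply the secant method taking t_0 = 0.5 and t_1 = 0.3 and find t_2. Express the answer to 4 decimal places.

0.3973

g(0.5) = -0.243469, g(0.3) = 0.230818
t_2 = 0.300000 − 0.230818·(0.300000 − 0.500000) / (0.230818 − (-0.243469)) = 0.300000 − (-0.046164)/(0.474288) = 0.397333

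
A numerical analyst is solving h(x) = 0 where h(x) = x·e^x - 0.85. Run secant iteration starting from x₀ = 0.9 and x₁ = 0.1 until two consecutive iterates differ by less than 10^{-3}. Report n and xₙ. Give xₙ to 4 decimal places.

n = 6, xₙ = 0.5103

h(0.9) = 1.363643, h(0.1) = -0.739483
x₂ = 0.100000 − (-0.739483)·(-0.800000)/(-2.103126) = 0.381289;  |Δ| = 0.281289
h(0.381289) = -0.291728
x₃ = 0.381289 − (-0.291728)·(0.281289)/(0.447755) = 0.564558;  |Δ| = 0.183269
h(0.564558) = 0.142872
x₄ = 0.564558 − 0.142872·(0.183269)/(0.434600) = 0.504310;  |Δ| = 0.060249
h(0.504310) = -0.014943
x₅ = 0.504310 − (-0.014943)·(-0.060249)/(-0.157816) = 0.510014;  |Δ| = 0.005705
h(0.510014) = -0.000665
x₆ = 0.510014 − (-0.000665)·(0.005705)/(0.014278) = 0.510280;  |Δ| = 0.000266
|x₆ − x₅| = 0.000266 < 10^{-3}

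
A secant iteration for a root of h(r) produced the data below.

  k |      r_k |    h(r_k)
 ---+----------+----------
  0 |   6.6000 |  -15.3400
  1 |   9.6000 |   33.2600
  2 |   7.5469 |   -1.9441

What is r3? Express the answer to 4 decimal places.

r3 = 7.5469 − (-1.9441)·(7.5469 − 9.6000) / (-1.9441 − 33.2600)
   = 7.5469 − (3.991432)/(-35.204100) = 7.660280

7.6603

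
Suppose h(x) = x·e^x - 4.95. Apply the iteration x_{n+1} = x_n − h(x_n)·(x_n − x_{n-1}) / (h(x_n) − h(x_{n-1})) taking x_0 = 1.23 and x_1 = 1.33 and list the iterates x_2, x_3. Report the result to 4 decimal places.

h(1.23) = -0.741888, h(1.33) = 0.078788
x_2 = 1.330000 − 0.078788·(1.330000 − 1.230000) / (0.078788 − (-0.741888)) = 1.330000 − (0.007879)/(0.820675) = 1.320400
h(1.320400) = -0.005212
x_3 = 1.320400 − (-0.005212)·(1.320400 − 1.330000) / (-0.005212 − 0.078788) = 1.320400 − (0.000050)/(-0.084000) = 1.320995

1.3204, 1.3210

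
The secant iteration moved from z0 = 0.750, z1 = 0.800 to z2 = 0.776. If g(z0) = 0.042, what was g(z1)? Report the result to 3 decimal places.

-0.039

The secant line through (0.750, 0.042) and (0.800, g(z1)) crosses zero at z2 = 0.776.
So (0.750, 0.042), (0.800, g(z1)), (0.776, 0) are collinear:
g(z1) = 0.042 · (0.800 − 0.776) / (0.750 − 0.776) = 0.042 · (0.02400)/(-0.02600) = -0.03877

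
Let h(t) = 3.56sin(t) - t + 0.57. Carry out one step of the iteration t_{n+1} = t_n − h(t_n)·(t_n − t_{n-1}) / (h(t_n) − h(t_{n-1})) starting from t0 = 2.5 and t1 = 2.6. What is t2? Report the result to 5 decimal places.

h(2.5) = 0.2005608, h(2.6) = -0.1948151
t2 = 2.6000000 − (-0.1948151)·(2.6000000 − 2.5000000) / (-0.1948151 − 0.2005608) = 2.6000000 − (-0.0194815)/(-0.3953759) = 2.5507266

2.55073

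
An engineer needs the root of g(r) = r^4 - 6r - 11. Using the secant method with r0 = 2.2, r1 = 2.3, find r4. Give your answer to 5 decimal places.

g(2.2) = -0.7744000, g(2.3) = 3.1841000
r2 = 2.3000000 − 3.1841000·(2.3000000 − 2.2000000) / (3.1841000 − (-0.7744000)) = 2.3000000 − (0.3184100)/(3.9585000) = 2.2195630
g(2.2195630) = -0.0473720
r3 = 2.2195630 − (-0.0473720)·(2.2195630 − 2.3000000) / (-0.0473720 − 3.1841000) = 2.2195630 − (0.0038105)/(-3.2314720) = 2.2207421
g(2.2207421) = -0.0028309
r4 = 2.2207421 − (-0.0028309)·(2.2207421 − 2.2195630) / (-0.0028309 − (-0.0473720)) = 2.2207421 − (-0.0000033)/(0.0445412) = 2.2208171

2.22082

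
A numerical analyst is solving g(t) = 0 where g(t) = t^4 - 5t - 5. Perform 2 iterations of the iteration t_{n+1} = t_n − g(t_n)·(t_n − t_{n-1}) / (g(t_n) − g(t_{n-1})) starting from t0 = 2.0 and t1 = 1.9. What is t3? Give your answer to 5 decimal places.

g(2.0) = 1.0000000, g(1.9) = -1.4679000
t2 = 1.9000000 − (-1.4679000)·(1.9000000 − 2.0000000) / (-1.4679000 − 1.0000000) = 1.9000000 − (0.1467900)/(-2.4679000) = 1.9594797
g(1.9594797) = -0.0551717
t3 = 1.9594797 − (-0.0551717)·(1.9594797 − 1.9000000) / (-0.0551717 − (-1.4679000)) = 1.9594797 − (-0.0032816)/(1.4127283) = 1.9618026

1.96180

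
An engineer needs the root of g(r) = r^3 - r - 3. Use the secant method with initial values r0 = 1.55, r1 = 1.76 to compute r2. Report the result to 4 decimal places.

1.6643

g(1.55) = -0.826125, g(1.76) = 0.691776
r2 = 1.760000 − 0.691776·(1.760000 − 1.550000) / (0.691776 − (-0.826125)) = 1.760000 − (0.145273)/(1.517901) = 1.664294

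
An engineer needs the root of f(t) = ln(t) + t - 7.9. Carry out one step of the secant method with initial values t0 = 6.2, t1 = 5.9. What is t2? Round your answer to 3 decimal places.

f(6.2) = 0.12455, f(5.9) = -0.22505
t2 = 5.90000 − (-0.22505)·(5.90000 − 6.20000) / (-0.22505 − 0.12455) = 5.90000 − (0.06751)/(-0.34960) = 6.09312

6.093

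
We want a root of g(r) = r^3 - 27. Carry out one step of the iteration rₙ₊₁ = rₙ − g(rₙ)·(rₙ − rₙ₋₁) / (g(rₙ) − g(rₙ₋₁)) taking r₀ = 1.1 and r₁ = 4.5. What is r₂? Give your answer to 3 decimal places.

g(1.1) = -25.66900, g(4.5) = 64.12500
r₂ = 4.50000 − 64.12500·(4.50000 − 1.10000) / (64.12500 − (-25.66900)) = 4.50000 − (218.02500)/(89.79400) = 2.07194

2.072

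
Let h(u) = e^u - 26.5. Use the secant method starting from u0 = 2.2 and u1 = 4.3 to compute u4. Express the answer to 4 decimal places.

3.3433

h(2.2) = -17.474987, h(4.3) = 47.199794
u2 = 4.300000 − 47.199794·(4.300000 − 2.200000) / (47.199794 − (-17.474987)) = 4.300000 − (99.119567)/(64.674780) = 2.767415
h(2.767415) = -10.582558
u3 = 2.767415 − (-10.582558)·(2.767415 − 4.300000) / (-10.582558 − 47.199794) = 2.767415 − (16.218665)/(-57.782352) = 3.048101
h(3.048101) = -5.424717
u4 = 3.048101 − (-5.424717)·(3.048101 − 2.767415) / (-5.424717 − (-10.582558)) = 3.048101 − (-1.522639)/(5.157841) = 3.343310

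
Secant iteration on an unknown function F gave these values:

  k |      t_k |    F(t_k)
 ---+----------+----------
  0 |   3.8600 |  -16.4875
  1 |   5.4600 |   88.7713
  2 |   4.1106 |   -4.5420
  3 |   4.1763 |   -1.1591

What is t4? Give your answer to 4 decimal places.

4.1988

t4 = 4.1763 − (-1.1591)·(4.1763 − 4.1106) / (-1.1591 − (-4.5420))
   = 4.1763 − (-0.076153)/(3.382900) = 4.198811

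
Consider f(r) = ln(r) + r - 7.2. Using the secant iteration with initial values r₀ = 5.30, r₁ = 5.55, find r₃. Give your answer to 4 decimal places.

f(5.30) = -0.232293, f(5.55) = 0.063798
r₂ = 5.550000 − 0.063798·(5.550000 − 5.300000) / (0.063798 − (-0.232293)) = 5.550000 − (0.015949)/(0.296091) = 5.496133
f(5.496133) = 0.000178
r₃ = 5.496133 − 0.000178·(5.496133 − 5.550000) / (0.000178 − 0.063798) = 5.496133 − (-0.000010)/(-0.063620) = 5.495982

5.4960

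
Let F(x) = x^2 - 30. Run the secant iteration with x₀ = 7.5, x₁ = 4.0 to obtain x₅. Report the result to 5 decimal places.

5.47722

F(7.5) = 26.2500000, F(4.0) = -14.0000000
x₂ = 4.0000000 − (-14.0000000)·(4.0000000 − 7.5000000) / (-14.0000000 − 26.2500000) = 4.0000000 − (49.0000000)/(-40.2500000) = 5.2173913
F(5.2173913) = -2.7788280
x₃ = 5.2173913 − (-2.7788280)·(5.2173913 − 4.0000000) / (-2.7788280 − (-14.0000000)) = 5.2173913 − (-3.3829210)/(11.2211720) = 5.5188679
F(5.5188679) = 0.4579032
x₄ = 5.5188679 − 0.4579032·(5.5188679 − 5.2173913) / (0.4579032 − (-2.7788280)) = 5.5188679 − (0.1380471)/(3.2367311) = 5.4762178
F(5.4762178) = -0.0110390
x₅ = 5.4762178 − (-0.0110390)·(5.4762178 − 5.5188679) / (-0.0110390 − 0.4579032) = 5.4762178 − (0.0004708)/(-0.4689422) = 5.4772218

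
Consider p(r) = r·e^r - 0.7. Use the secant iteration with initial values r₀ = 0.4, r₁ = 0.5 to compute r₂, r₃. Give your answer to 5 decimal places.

0.44537, 0.44738

p(0.4) = -0.1032701, p(0.5) = 0.1243606
r₂ = 0.5000000 − 0.1243606·(0.5000000 − 0.4000000) / (0.1243606 − (-0.1032701)) = 0.5000000 − (0.0124361)/(0.2276308) = 0.4453674
p(0.4453674) = -0.0047532
r₃ = 0.4453674 − (-0.0047532)·(0.4453674 − 0.5000000) / (-0.0047532 − 0.1243606) = 0.4453674 − (0.0002597)/(-0.1291138) = 0.4473786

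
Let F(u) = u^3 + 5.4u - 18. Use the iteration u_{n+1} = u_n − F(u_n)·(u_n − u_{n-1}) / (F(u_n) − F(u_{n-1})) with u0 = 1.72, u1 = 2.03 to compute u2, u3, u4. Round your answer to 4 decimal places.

F(1.72) = -3.623552, F(2.03) = 1.327427
u2 = 2.030000 − 1.327427·(2.030000 − 1.720000) / (1.327427 − (-3.623552)) = 2.030000 − (0.411502)/(4.950979) = 1.946885
F(1.946885) = -0.107430
u3 = 1.946885 − (-0.107430)·(1.946885 − 2.030000) / (-0.107430 − 1.327427) = 1.946885 − (0.008929)/(-1.434857) = 1.953108
F(1.953108) = -0.002837
u4 = 1.953108 − (-0.002837)·(1.953108 − 1.946885) / (-0.002837 − (-0.107430)) = 1.953108 − (-0.000018)/(0.104592) = 1.953276

1.9469, 1.9531, 1.9533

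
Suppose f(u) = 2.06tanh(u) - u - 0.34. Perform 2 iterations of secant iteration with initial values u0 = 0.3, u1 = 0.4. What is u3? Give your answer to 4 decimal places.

f(0.3) = -0.039896, f(0.4) = 0.042695
u2 = 0.400000 − 0.042695·(0.400000 − 0.300000) / (0.042695 − (-0.039896)) = 0.400000 − (0.004269)/(0.082591) = 0.348306
f(0.348306) = 0.001531
u3 = 0.348306 − 0.001531·(0.348306 − 0.400000) / (0.001531 − 0.042695) = 0.348306 − (-0.000079)/(-0.041164) = 0.346383

0.3464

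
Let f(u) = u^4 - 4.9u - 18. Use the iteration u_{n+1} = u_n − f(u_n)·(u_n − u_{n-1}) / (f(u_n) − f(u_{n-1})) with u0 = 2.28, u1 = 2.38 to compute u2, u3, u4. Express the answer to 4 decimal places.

f(2.28) = -2.148637, f(2.38) = 2.423427
u2 = 2.380000 − 2.423427·(2.380000 − 2.280000) / (2.423427 − (-2.148637)) = 2.380000 − (0.242343)/(4.572065) = 2.326995
f(2.326995) = -0.081076
u3 = 2.326995 − (-0.081076)·(2.326995 − 2.380000) / (-0.081076 − 2.423427) = 2.326995 − (0.004297)/(-2.504503) = 2.328711
f(2.328711) = -0.002904
u4 = 2.328711 − (-0.002904)·(2.328711 − 2.326995) / (-0.002904 − (-0.081076)) = 2.328711 − (-0.000005)/(0.078171) = 2.328775

2.3270, 2.3287, 2.3288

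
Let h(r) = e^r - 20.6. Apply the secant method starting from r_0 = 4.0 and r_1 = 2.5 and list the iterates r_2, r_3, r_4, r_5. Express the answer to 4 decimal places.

h(4.0) = 33.998150, h(2.5) = -8.417506
r_2 = 2.500000 − (-8.417506)·(2.500000 − 4.000000) / (-8.417506 − 33.998150) = 2.500000 − (12.626259)/(-42.415656) = 2.797679
h(2.797679) = -4.193474
r_3 = 2.797679 − (-4.193474)·(2.797679 − 2.500000) / (-4.193474 − (-8.417506)) = 2.797679 − (-1.248310)/(4.224033) = 3.093205
h(3.093205) = 1.447624
r_4 = 3.093205 − 1.447624·(3.093205 − 2.797679) / (1.447624 − (-4.193474)) = 3.093205 − (0.427810)/(5.641098) = 3.017367
h(3.017367) = -0.162596
r_5 = 3.017367 − (-0.162596)·(3.017367 − 3.093205) / (-0.162596 − 1.447624) = 3.017367 − (0.012331)/(-1.610220) = 3.025025

2.7977, 3.0932, 3.0174, 3.0250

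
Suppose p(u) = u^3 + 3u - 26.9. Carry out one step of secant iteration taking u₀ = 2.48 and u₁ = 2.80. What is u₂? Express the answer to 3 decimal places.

p(2.48) = -4.20701, p(2.80) = 3.45200
u₂ = 2.80000 − 3.45200·(2.80000 − 2.48000) / (3.45200 − (-4.20701)) = 2.80000 − (1.10464)/(7.65901) = 2.65577

2.656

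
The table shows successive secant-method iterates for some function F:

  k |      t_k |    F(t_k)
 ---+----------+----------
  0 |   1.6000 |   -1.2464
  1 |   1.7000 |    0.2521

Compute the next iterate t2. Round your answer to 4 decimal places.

t2 = 1.7000 − 0.2521·(1.7000 − 1.6000) / (0.2521 − (-1.2464))
   = 1.7000 − (0.025210)/(1.498500) = 1.683177

1.6832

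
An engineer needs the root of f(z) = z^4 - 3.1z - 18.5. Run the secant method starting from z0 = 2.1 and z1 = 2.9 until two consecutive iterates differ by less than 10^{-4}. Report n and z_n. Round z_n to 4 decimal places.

f(2.1) = -5.561900, f(2.9) = 43.238100
z2 = 2.900000 − 43.238100·(0.800000)/(48.800000) = 2.191179;  |Δ| = 0.708821
f(2.191179) = -2.240518
z3 = 2.191179 − (-2.240518)·(-0.708821)/(-45.478618) = 2.226099;  |Δ| = 0.034920
f(2.226099) = -0.843761
z4 = 2.226099 − (-0.843761)·(0.034920)/(1.396756) = 2.247194;  |Δ| = 0.021095
f(2.247194) = 0.034989
z5 = 2.247194 − 0.034989·(0.021095)/(0.878751) = 2.246354;  |Δ| = 0.000840
f(2.246354) = -0.000512
z6 = 2.246354 − (-0.000512)·(-0.000840)/(-0.035501) = 2.246366;  |Δ| = 0.000012
|z6 − z5| = 0.000012 < 10^{-4}

n = 6, z_n = 2.2464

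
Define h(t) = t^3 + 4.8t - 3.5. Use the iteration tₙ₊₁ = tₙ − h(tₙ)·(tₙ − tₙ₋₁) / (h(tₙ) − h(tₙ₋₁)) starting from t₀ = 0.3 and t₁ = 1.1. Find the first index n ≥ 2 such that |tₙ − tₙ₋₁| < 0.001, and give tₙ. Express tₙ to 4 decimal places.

h(0.3) = -2.033000, h(1.1) = 3.111000
t₂ = 1.100000 − 3.111000·(0.800000)/(5.144000) = 0.616174;  |Δ| = 0.483826
h(0.616174) = -0.308421
t₃ = 0.616174 − (-0.308421)·(-0.483826)/(-3.419421) = 0.659814;  |Δ| = 0.043640
h(0.659814) = -0.045642
t₄ = 0.659814 − (-0.045642)·(0.043640)/(0.262779) = 0.667393;  |Δ| = 0.007580
h(0.667393) = 0.000754
t₅ = 0.667393 − 0.000754·(0.007580)/(0.046396) = 0.667270;  |Δ| = 0.000123
|t₅ − t₄| = 0.000123 < 0.001

n = 5, tₙ = 0.6673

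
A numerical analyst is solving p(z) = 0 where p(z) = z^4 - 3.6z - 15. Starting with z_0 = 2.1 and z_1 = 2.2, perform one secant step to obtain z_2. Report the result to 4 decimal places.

p(2.1) = -3.111900, p(2.2) = 0.505600
z_2 = 2.200000 − 0.505600·(2.200000 − 2.100000) / (0.505600 − (-3.111900)) = 2.200000 − (0.050560)/(3.617500) = 2.186023

2.1860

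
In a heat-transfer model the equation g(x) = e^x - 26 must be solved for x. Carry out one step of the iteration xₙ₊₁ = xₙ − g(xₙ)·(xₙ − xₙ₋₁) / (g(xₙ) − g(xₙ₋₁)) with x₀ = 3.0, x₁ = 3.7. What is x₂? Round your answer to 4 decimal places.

g(3.0) = -5.914463, g(3.7) = 14.447304
x₂ = 3.700000 − 14.447304·(3.700000 − 3.000000) / (14.447304 − (-5.914463)) = 3.700000 − (10.113113)/(20.361767) = 3.203328

3.2033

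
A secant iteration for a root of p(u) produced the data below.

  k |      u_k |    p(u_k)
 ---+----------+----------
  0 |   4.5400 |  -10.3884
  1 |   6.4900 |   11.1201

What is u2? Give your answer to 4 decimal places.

u2 = 6.4900 − 11.1201·(6.4900 − 4.5400) / (11.1201 − (-10.3884))
   = 6.4900 − (21.684195)/(21.508500) = 5.481831

5.4818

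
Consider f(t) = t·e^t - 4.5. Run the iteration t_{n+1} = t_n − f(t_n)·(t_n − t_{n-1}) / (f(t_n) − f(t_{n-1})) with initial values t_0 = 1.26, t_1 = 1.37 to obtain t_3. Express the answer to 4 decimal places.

f(1.26) = -0.057969, f(1.37) = 0.891430
t_2 = 1.370000 − 0.891430·(1.370000 − 1.260000) / (0.891430 − (-0.057969)) = 1.370000 − (0.098057)/(0.949399) = 1.266716
f(1.266716) = -0.004196
t_3 = 1.266716 − (-0.004196)·(1.266716 − 1.370000) / (-0.004196 − 0.891430) = 1.266716 − (0.000433)/(-0.895626) = 1.267200

1.2672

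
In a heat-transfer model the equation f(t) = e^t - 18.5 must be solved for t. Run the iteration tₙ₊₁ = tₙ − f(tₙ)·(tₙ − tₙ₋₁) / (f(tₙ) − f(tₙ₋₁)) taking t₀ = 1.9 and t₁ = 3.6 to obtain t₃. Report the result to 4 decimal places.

f(1.9) = -11.814106, f(3.6) = 18.098234
t₂ = 3.600000 − 18.098234·(3.600000 − 1.900000) / (18.098234 − (-11.814106)) = 3.600000 − (30.766999)/(29.912340) = 2.571428
f(2.571428) = -5.415506
t₃ = 2.571428 − (-5.415506)·(2.571428 − 3.600000) / (-5.415506 − 18.098234) = 2.571428 − (5.570238)/(-23.513740) = 2.808321

2.8083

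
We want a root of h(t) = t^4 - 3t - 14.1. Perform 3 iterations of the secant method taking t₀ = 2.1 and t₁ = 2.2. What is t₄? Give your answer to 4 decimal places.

h(2.1) = -0.951900, h(2.2) = 2.725600
t₂ = 2.200000 − 2.725600·(2.200000 − 2.100000) / (2.725600 − (-0.951900)) = 2.200000 − (0.272560)/(3.677500) = 2.125884
h(2.125884) = -0.052816
t₃ = 2.125884 − (-0.052816)·(2.125884 − 2.200000) / (-0.052816 − 2.725600) = 2.125884 − (0.003914)/(-2.778416) = 2.127293
h(2.127293) = -0.002844
t₄ = 2.127293 − (-0.002844)·(2.127293 − 2.125884) / (-0.002844 − (-0.052816)) = 2.127293 − (-0.000004)/(0.049972) = 2.127374

2.1274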